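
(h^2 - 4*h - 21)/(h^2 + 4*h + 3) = (h - 7)/(h + 1)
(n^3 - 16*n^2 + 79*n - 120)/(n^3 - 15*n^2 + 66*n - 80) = (n - 3)/(n - 2)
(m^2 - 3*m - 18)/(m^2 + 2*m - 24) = (m^2 - 3*m - 18)/(m^2 + 2*m - 24)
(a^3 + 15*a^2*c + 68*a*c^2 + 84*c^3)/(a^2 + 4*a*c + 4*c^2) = (a^2 + 13*a*c + 42*c^2)/(a + 2*c)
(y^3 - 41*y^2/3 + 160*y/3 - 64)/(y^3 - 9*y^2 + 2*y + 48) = (y - 8/3)/(y + 2)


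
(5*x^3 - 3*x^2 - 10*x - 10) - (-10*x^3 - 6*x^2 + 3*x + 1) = 15*x^3 + 3*x^2 - 13*x - 11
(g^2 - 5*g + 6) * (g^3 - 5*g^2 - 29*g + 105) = g^5 - 10*g^4 + 2*g^3 + 220*g^2 - 699*g + 630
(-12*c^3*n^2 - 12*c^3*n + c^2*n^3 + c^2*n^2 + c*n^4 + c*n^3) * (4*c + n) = -48*c^4*n^2 - 48*c^4*n - 8*c^3*n^3 - 8*c^3*n^2 + 5*c^2*n^4 + 5*c^2*n^3 + c*n^5 + c*n^4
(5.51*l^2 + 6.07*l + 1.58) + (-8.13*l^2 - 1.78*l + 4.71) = -2.62*l^2 + 4.29*l + 6.29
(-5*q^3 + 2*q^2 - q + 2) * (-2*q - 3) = 10*q^4 + 11*q^3 - 4*q^2 - q - 6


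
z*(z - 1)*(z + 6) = z^3 + 5*z^2 - 6*z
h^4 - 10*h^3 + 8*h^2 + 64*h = h*(h - 8)*(h - 4)*(h + 2)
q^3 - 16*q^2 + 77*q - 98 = (q - 7)^2*(q - 2)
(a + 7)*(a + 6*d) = a^2 + 6*a*d + 7*a + 42*d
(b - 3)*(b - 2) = b^2 - 5*b + 6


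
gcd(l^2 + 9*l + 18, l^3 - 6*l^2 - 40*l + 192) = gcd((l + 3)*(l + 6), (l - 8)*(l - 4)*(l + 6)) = l + 6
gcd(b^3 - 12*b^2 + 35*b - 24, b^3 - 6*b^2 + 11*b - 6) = b^2 - 4*b + 3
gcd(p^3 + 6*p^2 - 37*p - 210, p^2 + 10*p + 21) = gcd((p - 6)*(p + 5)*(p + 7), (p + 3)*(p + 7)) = p + 7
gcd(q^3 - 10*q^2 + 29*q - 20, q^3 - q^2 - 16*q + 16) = q^2 - 5*q + 4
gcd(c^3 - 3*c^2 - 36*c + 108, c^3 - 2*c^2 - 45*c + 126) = c^2 - 9*c + 18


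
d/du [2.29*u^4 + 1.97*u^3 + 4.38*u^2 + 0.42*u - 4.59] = 9.16*u^3 + 5.91*u^2 + 8.76*u + 0.42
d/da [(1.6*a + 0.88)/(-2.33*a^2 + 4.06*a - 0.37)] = (3.728*a^2 + 4.1008*a - 4.1648)/(5.4289*a^4 - 18.9196*a^3 + 18.2078*a^2 - 3.0044*a + 0.1369)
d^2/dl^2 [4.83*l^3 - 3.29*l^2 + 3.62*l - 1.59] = 28.98*l - 6.58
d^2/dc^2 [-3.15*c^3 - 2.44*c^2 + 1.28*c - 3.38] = -18.9*c - 4.88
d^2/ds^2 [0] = 0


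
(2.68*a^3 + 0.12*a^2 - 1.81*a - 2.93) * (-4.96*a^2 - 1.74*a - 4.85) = -13.2928*a^5 - 5.2584*a^4 - 4.2292*a^3 + 17.1002*a^2 + 13.8767*a + 14.2105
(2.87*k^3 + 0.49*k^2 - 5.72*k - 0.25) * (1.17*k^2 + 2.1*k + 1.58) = 3.3579*k^5 + 6.6003*k^4 - 1.1288*k^3 - 11.5303*k^2 - 9.5626*k - 0.395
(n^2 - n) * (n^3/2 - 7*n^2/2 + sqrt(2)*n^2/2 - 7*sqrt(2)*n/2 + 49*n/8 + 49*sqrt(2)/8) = n^5/2 - 4*n^4 + sqrt(2)*n^4/2 - 4*sqrt(2)*n^3 + 77*n^3/8 - 49*n^2/8 + 77*sqrt(2)*n^2/8 - 49*sqrt(2)*n/8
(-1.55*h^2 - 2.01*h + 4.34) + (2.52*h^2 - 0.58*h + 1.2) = 0.97*h^2 - 2.59*h + 5.54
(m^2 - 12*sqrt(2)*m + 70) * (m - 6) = m^3 - 12*sqrt(2)*m^2 - 6*m^2 + 70*m + 72*sqrt(2)*m - 420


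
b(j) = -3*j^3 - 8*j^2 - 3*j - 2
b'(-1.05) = 3.88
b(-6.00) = 376.00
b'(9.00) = -876.00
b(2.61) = -117.67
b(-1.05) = -4.20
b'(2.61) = -106.07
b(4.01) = -336.11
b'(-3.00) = -36.00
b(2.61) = -117.67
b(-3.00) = 16.00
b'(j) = -9*j^2 - 16*j - 3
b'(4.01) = -211.88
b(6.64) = -1252.90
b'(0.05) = -3.82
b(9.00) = -2864.00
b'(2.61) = -106.07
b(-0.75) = -2.98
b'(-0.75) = 3.94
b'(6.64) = -506.05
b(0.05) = -2.17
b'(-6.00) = -231.00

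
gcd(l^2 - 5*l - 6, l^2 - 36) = l - 6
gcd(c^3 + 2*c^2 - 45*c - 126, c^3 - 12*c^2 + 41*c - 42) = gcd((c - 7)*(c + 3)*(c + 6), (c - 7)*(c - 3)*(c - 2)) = c - 7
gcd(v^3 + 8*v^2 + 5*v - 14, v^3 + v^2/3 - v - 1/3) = v - 1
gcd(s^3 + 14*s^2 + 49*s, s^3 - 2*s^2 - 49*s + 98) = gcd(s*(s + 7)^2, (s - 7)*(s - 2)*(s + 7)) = s + 7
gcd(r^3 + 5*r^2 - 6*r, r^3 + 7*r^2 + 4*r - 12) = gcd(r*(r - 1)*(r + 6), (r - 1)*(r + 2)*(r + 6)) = r^2 + 5*r - 6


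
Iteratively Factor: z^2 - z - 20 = (z + 4)*(z - 5)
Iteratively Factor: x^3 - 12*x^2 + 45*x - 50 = (x - 5)*(x^2 - 7*x + 10) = (x - 5)^2*(x - 2)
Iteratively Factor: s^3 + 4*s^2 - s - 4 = (s - 1)*(s^2 + 5*s + 4) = (s - 1)*(s + 4)*(s + 1)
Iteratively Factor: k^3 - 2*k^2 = (k - 2)*(k^2) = k*(k - 2)*(k)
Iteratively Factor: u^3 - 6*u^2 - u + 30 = (u + 2)*(u^2 - 8*u + 15) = (u - 3)*(u + 2)*(u - 5)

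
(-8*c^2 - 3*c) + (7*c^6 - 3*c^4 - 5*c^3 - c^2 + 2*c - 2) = 7*c^6 - 3*c^4 - 5*c^3 - 9*c^2 - c - 2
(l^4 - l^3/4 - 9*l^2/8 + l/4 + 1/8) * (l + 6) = l^5 + 23*l^4/4 - 21*l^3/8 - 13*l^2/2 + 13*l/8 + 3/4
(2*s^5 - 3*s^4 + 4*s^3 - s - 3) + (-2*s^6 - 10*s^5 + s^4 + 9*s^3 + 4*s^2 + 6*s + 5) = -2*s^6 - 8*s^5 - 2*s^4 + 13*s^3 + 4*s^2 + 5*s + 2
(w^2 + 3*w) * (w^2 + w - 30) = w^4 + 4*w^3 - 27*w^2 - 90*w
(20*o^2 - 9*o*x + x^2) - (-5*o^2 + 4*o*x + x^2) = 25*o^2 - 13*o*x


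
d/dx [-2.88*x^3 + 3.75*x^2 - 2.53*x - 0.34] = -8.64*x^2 + 7.5*x - 2.53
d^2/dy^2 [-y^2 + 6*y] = -2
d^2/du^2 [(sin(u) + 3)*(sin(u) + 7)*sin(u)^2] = -16*sin(u)^4 - 90*sin(u)^3 - 72*sin(u)^2 + 60*sin(u) + 42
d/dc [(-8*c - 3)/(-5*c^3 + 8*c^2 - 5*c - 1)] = (-80*c^3 + 19*c^2 + 48*c - 7)/(25*c^6 - 80*c^5 + 114*c^4 - 70*c^3 + 9*c^2 + 10*c + 1)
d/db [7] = 0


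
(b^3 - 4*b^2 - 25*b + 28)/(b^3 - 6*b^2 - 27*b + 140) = (b^2 + 3*b - 4)/(b^2 + b - 20)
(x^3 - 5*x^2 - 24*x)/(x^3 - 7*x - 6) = x*(-x^2 + 5*x + 24)/(-x^3 + 7*x + 6)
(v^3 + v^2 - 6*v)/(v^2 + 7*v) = (v^2 + v - 6)/(v + 7)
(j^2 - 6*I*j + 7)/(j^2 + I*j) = (j - 7*I)/j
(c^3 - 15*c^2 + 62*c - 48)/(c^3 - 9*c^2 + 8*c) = (c - 6)/c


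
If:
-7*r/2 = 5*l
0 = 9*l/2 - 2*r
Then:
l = 0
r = 0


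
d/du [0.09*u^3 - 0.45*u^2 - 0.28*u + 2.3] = 0.27*u^2 - 0.9*u - 0.28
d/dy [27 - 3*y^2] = -6*y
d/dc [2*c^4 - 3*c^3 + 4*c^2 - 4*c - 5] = 8*c^3 - 9*c^2 + 8*c - 4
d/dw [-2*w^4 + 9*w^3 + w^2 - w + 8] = -8*w^3 + 27*w^2 + 2*w - 1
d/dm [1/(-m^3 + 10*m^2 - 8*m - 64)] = (3*m^2 - 20*m + 8)/(m^3 - 10*m^2 + 8*m + 64)^2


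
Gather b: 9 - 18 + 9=0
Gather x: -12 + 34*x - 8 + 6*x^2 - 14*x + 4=6*x^2 + 20*x - 16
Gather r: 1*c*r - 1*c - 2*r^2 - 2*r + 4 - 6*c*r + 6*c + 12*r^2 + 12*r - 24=5*c + 10*r^2 + r*(10 - 5*c) - 20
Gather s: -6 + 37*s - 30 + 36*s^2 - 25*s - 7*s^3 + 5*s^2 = -7*s^3 + 41*s^2 + 12*s - 36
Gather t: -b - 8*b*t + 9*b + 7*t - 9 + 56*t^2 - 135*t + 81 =8*b + 56*t^2 + t*(-8*b - 128) + 72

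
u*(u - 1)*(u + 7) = u^3 + 6*u^2 - 7*u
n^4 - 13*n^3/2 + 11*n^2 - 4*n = n*(n - 4)*(n - 2)*(n - 1/2)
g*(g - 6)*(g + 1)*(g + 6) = g^4 + g^3 - 36*g^2 - 36*g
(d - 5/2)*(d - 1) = d^2 - 7*d/2 + 5/2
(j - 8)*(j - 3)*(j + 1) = j^3 - 10*j^2 + 13*j + 24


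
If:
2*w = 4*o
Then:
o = w/2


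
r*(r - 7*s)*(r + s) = r^3 - 6*r^2*s - 7*r*s^2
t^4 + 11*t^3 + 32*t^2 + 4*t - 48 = (t - 1)*(t + 2)*(t + 4)*(t + 6)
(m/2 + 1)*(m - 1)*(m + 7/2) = m^3/2 + 9*m^2/4 + 3*m/4 - 7/2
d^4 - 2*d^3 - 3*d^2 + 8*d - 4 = (d - 2)*(d - 1)^2*(d + 2)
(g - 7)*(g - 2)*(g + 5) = g^3 - 4*g^2 - 31*g + 70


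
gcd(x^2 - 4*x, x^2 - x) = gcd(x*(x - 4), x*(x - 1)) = x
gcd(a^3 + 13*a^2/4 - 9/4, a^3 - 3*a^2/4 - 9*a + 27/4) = a^2 + 9*a/4 - 9/4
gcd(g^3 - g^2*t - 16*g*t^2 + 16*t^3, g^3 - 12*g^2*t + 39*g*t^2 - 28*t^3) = g^2 - 5*g*t + 4*t^2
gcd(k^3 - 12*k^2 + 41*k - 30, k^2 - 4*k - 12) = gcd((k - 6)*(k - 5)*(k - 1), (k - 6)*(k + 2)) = k - 6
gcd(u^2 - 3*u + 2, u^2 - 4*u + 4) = u - 2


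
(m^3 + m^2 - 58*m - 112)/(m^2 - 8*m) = m + 9 + 14/m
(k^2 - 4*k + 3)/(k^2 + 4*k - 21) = (k - 1)/(k + 7)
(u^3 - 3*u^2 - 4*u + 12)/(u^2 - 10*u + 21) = (u^2 - 4)/(u - 7)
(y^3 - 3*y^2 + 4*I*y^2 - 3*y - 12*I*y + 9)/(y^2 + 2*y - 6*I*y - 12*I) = (y^3 + y^2*(-3 + 4*I) + y*(-3 - 12*I) + 9)/(y^2 + y*(2 - 6*I) - 12*I)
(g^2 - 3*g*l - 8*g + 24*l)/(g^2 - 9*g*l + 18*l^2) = (g - 8)/(g - 6*l)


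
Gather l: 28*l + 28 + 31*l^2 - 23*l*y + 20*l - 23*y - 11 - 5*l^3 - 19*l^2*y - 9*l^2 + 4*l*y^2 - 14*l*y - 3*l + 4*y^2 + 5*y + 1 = -5*l^3 + l^2*(22 - 19*y) + l*(4*y^2 - 37*y + 45) + 4*y^2 - 18*y + 18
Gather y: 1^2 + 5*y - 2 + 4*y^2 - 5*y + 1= 4*y^2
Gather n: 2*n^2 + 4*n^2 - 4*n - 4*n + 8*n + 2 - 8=6*n^2 - 6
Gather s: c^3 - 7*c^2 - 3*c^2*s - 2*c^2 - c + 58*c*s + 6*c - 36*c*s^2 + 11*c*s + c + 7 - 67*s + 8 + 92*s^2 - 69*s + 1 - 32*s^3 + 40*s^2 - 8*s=c^3 - 9*c^2 + 6*c - 32*s^3 + s^2*(132 - 36*c) + s*(-3*c^2 + 69*c - 144) + 16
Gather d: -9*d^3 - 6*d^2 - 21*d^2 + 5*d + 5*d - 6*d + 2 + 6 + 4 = -9*d^3 - 27*d^2 + 4*d + 12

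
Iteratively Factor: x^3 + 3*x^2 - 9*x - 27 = (x + 3)*(x^2 - 9) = (x + 3)^2*(x - 3)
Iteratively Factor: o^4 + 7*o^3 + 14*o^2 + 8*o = (o + 4)*(o^3 + 3*o^2 + 2*o) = o*(o + 4)*(o^2 + 3*o + 2) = o*(o + 2)*(o + 4)*(o + 1)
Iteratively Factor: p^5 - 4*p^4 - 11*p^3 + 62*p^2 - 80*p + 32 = (p - 2)*(p^4 - 2*p^3 - 15*p^2 + 32*p - 16) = (p - 2)*(p - 1)*(p^3 - p^2 - 16*p + 16) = (p - 2)*(p - 1)^2*(p^2 - 16) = (p - 4)*(p - 2)*(p - 1)^2*(p + 4)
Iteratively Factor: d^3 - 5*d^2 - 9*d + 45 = (d - 3)*(d^2 - 2*d - 15) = (d - 3)*(d + 3)*(d - 5)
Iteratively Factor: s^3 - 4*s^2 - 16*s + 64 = (s - 4)*(s^2 - 16) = (s - 4)^2*(s + 4)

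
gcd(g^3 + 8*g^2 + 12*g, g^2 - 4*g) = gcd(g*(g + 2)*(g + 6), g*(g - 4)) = g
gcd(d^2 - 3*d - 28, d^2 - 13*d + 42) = d - 7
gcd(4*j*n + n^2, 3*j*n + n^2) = n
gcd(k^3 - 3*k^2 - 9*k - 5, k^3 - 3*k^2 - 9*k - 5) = k^3 - 3*k^2 - 9*k - 5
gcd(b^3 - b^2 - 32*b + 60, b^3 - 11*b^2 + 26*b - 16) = b - 2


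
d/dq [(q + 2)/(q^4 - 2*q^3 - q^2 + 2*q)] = (q*(q^3 - 2*q^2 - q + 2) - 2*(q + 2)*(2*q^3 - 3*q^2 - q + 1))/(q^2*(q^3 - 2*q^2 - q + 2)^2)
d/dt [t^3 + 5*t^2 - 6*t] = 3*t^2 + 10*t - 6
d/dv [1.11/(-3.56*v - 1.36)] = 3.9516/(3.56*v + 1.36)^2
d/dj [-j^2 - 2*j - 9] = -2*j - 2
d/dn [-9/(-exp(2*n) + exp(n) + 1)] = (9 - 18*exp(n))*exp(n)/(-exp(2*n) + exp(n) + 1)^2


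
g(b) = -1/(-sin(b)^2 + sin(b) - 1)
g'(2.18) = 0.50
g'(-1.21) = 0.13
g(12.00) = 0.55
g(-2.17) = 0.40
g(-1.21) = 0.36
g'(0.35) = 0.49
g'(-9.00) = -0.66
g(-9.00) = 0.63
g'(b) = -(2*sin(b)*cos(b) - cos(b))/(-sin(b)^2 + sin(b) - 1)^2 = (1 - 2*sin(b))*cos(b)/(sin(b)^2 - sin(b) + 1)^2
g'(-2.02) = -0.17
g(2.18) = 1.17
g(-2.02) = 0.37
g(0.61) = 1.32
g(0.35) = 1.29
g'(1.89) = 0.31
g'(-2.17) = -0.24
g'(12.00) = 0.53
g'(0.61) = -0.21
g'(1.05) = -0.47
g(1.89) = 1.05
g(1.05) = 1.13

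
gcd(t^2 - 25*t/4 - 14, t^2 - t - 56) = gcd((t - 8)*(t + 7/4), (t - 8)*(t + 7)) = t - 8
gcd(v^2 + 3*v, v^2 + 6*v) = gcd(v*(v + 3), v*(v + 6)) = v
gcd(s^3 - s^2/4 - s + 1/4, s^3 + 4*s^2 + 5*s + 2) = s + 1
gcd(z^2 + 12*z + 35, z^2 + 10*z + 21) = z + 7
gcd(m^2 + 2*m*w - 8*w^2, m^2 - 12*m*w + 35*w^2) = 1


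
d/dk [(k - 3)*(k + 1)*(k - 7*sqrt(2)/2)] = 3*k^2 - 7*sqrt(2)*k - 4*k - 3 + 7*sqrt(2)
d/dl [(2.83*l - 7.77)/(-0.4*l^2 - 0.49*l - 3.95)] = (1.132*l^2 - 6.216*l - 14.9858)/(0.16*l^4 + 0.392*l^3 + 3.4001*l^2 + 3.871*l + 15.6025)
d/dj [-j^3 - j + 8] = -3*j^2 - 1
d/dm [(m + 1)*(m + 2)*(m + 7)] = 3*m^2 + 20*m + 23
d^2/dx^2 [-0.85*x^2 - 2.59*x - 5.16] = -1.70000000000000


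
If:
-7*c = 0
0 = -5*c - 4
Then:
No Solution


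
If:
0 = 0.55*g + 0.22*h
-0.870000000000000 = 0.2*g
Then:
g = -4.35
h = 10.88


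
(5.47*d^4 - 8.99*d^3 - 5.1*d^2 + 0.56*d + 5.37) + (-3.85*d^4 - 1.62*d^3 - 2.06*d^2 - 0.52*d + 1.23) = 1.62*d^4 - 10.61*d^3 - 7.16*d^2 + 0.04*d + 6.6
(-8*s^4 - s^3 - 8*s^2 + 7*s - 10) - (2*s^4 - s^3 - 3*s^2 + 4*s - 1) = -10*s^4 - 5*s^2 + 3*s - 9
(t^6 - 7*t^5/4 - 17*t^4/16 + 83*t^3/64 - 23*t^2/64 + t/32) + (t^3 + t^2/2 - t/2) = t^6 - 7*t^5/4 - 17*t^4/16 + 147*t^3/64 + 9*t^2/64 - 15*t/32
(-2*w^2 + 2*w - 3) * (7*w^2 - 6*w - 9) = -14*w^4 + 26*w^3 - 15*w^2 + 27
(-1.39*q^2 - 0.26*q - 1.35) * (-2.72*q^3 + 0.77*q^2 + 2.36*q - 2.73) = 3.7808*q^5 - 0.3631*q^4 + 0.191400000000001*q^3 + 2.1416*q^2 - 2.4762*q + 3.6855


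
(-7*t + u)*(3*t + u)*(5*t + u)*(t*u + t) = -105*t^4*u - 105*t^4 - 41*t^3*u^2 - 41*t^3*u + t^2*u^3 + t^2*u^2 + t*u^4 + t*u^3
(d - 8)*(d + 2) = d^2 - 6*d - 16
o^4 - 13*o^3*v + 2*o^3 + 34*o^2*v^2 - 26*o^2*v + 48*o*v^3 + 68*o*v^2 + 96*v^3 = (o + 2)*(o - 8*v)*(o - 6*v)*(o + v)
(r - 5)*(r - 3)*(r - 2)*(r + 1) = r^4 - 9*r^3 + 21*r^2 + r - 30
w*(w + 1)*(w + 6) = w^3 + 7*w^2 + 6*w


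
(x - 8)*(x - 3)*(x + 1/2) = x^3 - 21*x^2/2 + 37*x/2 + 12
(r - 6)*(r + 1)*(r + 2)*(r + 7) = r^4 + 4*r^3 - 37*r^2 - 124*r - 84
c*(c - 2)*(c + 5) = c^3 + 3*c^2 - 10*c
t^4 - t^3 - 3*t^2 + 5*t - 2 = (t - 1)^3*(t + 2)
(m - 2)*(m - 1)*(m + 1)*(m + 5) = m^4 + 3*m^3 - 11*m^2 - 3*m + 10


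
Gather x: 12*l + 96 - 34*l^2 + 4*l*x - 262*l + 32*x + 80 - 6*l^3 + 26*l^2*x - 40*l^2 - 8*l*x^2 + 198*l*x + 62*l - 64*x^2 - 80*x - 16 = -6*l^3 - 74*l^2 - 188*l + x^2*(-8*l - 64) + x*(26*l^2 + 202*l - 48) + 160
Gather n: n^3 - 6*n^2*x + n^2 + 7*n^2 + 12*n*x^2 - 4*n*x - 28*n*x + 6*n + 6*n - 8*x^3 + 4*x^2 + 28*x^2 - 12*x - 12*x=n^3 + n^2*(8 - 6*x) + n*(12*x^2 - 32*x + 12) - 8*x^3 + 32*x^2 - 24*x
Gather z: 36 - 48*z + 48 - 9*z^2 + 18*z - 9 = -9*z^2 - 30*z + 75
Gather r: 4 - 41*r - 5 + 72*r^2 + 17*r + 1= 72*r^2 - 24*r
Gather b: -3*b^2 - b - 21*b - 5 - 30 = -3*b^2 - 22*b - 35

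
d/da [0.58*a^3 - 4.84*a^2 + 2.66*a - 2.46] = 1.74*a^2 - 9.68*a + 2.66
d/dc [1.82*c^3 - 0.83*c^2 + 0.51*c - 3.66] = 5.46*c^2 - 1.66*c + 0.51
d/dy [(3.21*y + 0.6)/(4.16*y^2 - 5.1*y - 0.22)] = (-13.3536*y^2 - 4.992*y + 2.3538)/(17.3056*y^4 - 42.432*y^3 + 24.1796*y^2 + 2.244*y + 0.0484)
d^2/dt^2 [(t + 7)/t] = 14/t^3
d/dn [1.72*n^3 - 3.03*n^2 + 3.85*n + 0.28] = 5.16*n^2 - 6.06*n + 3.85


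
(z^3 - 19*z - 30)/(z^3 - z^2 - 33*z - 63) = (z^2 - 3*z - 10)/(z^2 - 4*z - 21)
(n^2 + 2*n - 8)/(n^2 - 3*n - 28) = (n - 2)/(n - 7)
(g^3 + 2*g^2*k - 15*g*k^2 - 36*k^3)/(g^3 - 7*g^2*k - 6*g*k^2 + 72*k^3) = (g + 3*k)/(g - 6*k)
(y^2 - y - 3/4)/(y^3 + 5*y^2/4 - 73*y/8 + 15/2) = 2*(2*y + 1)/(4*y^2 + 11*y - 20)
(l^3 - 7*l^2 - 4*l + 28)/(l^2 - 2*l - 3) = (-l^3 + 7*l^2 + 4*l - 28)/(-l^2 + 2*l + 3)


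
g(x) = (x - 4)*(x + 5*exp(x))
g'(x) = x + (x - 4)*(5*exp(x) + 1) + 5*exp(x)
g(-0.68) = -8.67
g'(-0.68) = -14.68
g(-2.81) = 17.09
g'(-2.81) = -11.37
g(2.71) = -100.43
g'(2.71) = -20.37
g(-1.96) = 7.48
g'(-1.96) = -11.41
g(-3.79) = 28.64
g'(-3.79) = -12.35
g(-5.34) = 49.65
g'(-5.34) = -14.88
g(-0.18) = -16.70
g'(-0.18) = -17.64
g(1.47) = -58.74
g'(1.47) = -34.33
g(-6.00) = 59.88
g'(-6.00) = -16.11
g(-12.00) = 192.00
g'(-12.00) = -28.00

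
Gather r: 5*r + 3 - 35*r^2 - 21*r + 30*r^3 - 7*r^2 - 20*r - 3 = 30*r^3 - 42*r^2 - 36*r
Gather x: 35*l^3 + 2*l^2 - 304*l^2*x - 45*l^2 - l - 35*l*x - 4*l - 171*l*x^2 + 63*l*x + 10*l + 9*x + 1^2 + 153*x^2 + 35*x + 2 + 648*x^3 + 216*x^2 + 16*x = 35*l^3 - 43*l^2 + 5*l + 648*x^3 + x^2*(369 - 171*l) + x*(-304*l^2 + 28*l + 60) + 3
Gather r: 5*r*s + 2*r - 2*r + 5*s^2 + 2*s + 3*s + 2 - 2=5*r*s + 5*s^2 + 5*s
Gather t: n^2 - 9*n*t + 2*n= n^2 - 9*n*t + 2*n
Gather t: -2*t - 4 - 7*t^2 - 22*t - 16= -7*t^2 - 24*t - 20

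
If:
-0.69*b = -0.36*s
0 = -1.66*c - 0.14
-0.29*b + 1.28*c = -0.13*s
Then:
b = -2.64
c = -0.08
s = -5.07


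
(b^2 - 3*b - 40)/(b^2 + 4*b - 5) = (b - 8)/(b - 1)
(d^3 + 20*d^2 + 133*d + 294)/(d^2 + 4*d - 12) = (d^2 + 14*d + 49)/(d - 2)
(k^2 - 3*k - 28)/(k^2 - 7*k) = (k + 4)/k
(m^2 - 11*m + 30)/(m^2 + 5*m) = (m^2 - 11*m + 30)/(m*(m + 5))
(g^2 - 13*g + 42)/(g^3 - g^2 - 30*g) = (g - 7)/(g*(g + 5))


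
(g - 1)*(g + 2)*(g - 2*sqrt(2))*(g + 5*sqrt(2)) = g^4 + g^3 + 3*sqrt(2)*g^3 - 22*g^2 + 3*sqrt(2)*g^2 - 20*g - 6*sqrt(2)*g + 40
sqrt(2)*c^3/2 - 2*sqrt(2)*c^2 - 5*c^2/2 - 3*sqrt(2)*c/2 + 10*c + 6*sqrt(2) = (c - 4)*(c - 3*sqrt(2))*(sqrt(2)*c/2 + 1/2)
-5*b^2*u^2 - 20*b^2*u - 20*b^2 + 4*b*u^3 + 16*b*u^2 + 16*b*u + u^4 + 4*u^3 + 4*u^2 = (-b + u)*(5*b + u)*(u + 2)^2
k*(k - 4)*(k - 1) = k^3 - 5*k^2 + 4*k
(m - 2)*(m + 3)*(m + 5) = m^3 + 6*m^2 - m - 30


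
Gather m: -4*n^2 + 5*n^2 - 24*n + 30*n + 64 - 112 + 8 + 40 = n^2 + 6*n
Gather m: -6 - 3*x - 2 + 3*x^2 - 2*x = 3*x^2 - 5*x - 8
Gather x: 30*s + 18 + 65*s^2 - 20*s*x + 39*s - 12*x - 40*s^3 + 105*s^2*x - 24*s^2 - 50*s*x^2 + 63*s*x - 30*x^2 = -40*s^3 + 41*s^2 + 69*s + x^2*(-50*s - 30) + x*(105*s^2 + 43*s - 12) + 18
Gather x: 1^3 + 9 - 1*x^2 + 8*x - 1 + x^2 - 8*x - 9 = 0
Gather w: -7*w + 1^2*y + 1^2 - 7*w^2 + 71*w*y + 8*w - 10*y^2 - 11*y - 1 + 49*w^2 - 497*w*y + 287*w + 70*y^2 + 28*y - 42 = 42*w^2 + w*(288 - 426*y) + 60*y^2 + 18*y - 42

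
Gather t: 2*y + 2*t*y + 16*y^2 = 2*t*y + 16*y^2 + 2*y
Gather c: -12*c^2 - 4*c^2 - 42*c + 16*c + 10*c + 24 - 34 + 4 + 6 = -16*c^2 - 16*c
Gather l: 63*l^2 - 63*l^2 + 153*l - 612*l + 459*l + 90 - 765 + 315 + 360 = 0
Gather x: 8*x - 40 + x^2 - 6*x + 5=x^2 + 2*x - 35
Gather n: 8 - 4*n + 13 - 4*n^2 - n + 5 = -4*n^2 - 5*n + 26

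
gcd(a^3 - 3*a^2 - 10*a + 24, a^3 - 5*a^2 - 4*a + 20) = a - 2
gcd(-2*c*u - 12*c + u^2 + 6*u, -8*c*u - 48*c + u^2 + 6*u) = u + 6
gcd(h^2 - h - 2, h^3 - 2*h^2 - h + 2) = h^2 - h - 2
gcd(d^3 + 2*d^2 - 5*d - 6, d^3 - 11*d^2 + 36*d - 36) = d - 2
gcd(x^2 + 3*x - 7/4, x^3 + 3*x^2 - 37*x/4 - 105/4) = x + 7/2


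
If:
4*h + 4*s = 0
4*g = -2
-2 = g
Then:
No Solution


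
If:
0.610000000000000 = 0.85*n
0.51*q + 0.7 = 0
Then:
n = 0.72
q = -1.37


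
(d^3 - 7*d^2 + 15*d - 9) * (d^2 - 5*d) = d^5 - 12*d^4 + 50*d^3 - 84*d^2 + 45*d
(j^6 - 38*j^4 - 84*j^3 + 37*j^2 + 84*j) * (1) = j^6 - 38*j^4 - 84*j^3 + 37*j^2 + 84*j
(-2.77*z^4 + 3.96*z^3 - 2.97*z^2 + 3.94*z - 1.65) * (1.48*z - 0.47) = -4.0996*z^5 + 7.1627*z^4 - 6.2568*z^3 + 7.2271*z^2 - 4.2938*z + 0.7755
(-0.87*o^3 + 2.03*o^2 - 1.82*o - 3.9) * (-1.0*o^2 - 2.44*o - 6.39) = 0.87*o^5 + 0.0928*o^4 + 2.4261*o^3 - 4.6309*o^2 + 21.1458*o + 24.921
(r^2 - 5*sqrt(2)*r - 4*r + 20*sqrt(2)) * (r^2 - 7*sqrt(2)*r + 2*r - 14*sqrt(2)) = r^4 - 12*sqrt(2)*r^3 - 2*r^3 + 24*sqrt(2)*r^2 + 62*r^2 - 140*r + 96*sqrt(2)*r - 560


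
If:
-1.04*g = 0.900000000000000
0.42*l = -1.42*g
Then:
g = -0.87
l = 2.93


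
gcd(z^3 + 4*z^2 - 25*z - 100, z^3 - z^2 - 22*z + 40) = z + 5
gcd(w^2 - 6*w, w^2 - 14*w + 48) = w - 6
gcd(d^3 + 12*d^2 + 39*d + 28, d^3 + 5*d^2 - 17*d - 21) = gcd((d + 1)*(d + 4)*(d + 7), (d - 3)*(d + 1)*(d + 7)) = d^2 + 8*d + 7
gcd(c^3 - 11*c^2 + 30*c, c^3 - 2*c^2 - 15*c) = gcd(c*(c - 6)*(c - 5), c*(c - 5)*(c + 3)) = c^2 - 5*c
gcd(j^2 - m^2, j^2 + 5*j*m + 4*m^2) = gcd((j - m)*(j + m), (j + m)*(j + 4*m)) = j + m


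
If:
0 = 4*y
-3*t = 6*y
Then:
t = 0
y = 0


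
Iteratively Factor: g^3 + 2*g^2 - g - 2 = (g - 1)*(g^2 + 3*g + 2) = (g - 1)*(g + 2)*(g + 1)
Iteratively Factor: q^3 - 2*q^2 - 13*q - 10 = (q + 2)*(q^2 - 4*q - 5) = (q - 5)*(q + 2)*(q + 1)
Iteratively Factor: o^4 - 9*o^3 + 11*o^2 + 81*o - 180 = (o - 4)*(o^3 - 5*o^2 - 9*o + 45) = (o - 5)*(o - 4)*(o^2 - 9) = (o - 5)*(o - 4)*(o + 3)*(o - 3)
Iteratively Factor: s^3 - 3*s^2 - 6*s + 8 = (s + 2)*(s^2 - 5*s + 4) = (s - 4)*(s + 2)*(s - 1)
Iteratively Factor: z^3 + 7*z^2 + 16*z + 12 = (z + 2)*(z^2 + 5*z + 6) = (z + 2)*(z + 3)*(z + 2)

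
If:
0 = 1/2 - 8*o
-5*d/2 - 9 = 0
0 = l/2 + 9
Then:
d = -18/5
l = -18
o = 1/16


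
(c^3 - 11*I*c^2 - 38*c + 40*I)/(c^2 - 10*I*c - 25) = (c^2 - 6*I*c - 8)/(c - 5*I)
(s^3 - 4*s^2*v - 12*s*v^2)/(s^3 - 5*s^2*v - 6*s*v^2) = (s + 2*v)/(s + v)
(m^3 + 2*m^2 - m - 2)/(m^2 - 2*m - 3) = (m^2 + m - 2)/(m - 3)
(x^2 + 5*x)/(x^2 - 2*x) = (x + 5)/(x - 2)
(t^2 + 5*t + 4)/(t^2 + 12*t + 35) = (t^2 + 5*t + 4)/(t^2 + 12*t + 35)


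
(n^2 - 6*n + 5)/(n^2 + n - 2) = (n - 5)/(n + 2)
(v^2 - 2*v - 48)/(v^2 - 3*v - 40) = (v + 6)/(v + 5)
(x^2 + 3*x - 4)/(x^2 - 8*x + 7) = (x + 4)/(x - 7)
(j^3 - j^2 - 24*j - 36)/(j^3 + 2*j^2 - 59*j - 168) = (j^2 - 4*j - 12)/(j^2 - j - 56)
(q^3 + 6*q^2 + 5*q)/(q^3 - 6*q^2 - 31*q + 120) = q*(q + 1)/(q^2 - 11*q + 24)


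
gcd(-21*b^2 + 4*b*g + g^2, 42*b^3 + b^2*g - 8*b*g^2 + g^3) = 3*b - g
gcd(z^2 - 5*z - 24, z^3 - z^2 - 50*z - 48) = z - 8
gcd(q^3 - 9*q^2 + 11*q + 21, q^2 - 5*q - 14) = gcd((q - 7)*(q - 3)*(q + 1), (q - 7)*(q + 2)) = q - 7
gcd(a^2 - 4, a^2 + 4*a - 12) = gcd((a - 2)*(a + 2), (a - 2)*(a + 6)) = a - 2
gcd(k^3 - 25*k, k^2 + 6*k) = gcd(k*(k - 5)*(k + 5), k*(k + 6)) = k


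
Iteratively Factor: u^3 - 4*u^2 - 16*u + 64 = (u - 4)*(u^2 - 16) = (u - 4)*(u + 4)*(u - 4)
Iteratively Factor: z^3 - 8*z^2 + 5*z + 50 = (z + 2)*(z^2 - 10*z + 25) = (z - 5)*(z + 2)*(z - 5)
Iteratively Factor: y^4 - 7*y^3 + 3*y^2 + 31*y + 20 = (y - 5)*(y^3 - 2*y^2 - 7*y - 4) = (y - 5)*(y + 1)*(y^2 - 3*y - 4) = (y - 5)*(y + 1)^2*(y - 4)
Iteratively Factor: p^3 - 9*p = (p - 3)*(p^2 + 3*p) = (p - 3)*(p + 3)*(p)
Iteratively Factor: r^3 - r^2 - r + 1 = (r - 1)*(r^2 - 1) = (r - 1)*(r + 1)*(r - 1)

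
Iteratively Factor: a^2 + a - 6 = (a + 3)*(a - 2)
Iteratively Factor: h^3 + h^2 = (h + 1)*(h^2) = h*(h + 1)*(h)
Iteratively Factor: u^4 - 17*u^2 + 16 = (u - 1)*(u^3 + u^2 - 16*u - 16) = (u - 1)*(u + 4)*(u^2 - 3*u - 4) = (u - 4)*(u - 1)*(u + 4)*(u + 1)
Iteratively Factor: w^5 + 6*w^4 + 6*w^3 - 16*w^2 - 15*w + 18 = (w - 1)*(w^4 + 7*w^3 + 13*w^2 - 3*w - 18) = (w - 1)*(w + 2)*(w^3 + 5*w^2 + 3*w - 9) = (w - 1)^2*(w + 2)*(w^2 + 6*w + 9) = (w - 1)^2*(w + 2)*(w + 3)*(w + 3)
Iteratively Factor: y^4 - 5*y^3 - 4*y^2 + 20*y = (y - 2)*(y^3 - 3*y^2 - 10*y) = (y - 5)*(y - 2)*(y^2 + 2*y) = y*(y - 5)*(y - 2)*(y + 2)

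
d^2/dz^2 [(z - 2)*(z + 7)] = 2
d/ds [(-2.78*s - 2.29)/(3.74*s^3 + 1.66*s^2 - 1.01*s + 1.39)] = (20.7944*s^3 + 30.3086*s^2 + 7.6028*s - 6.1771)/(13.9876*s^6 + 12.4168*s^5 - 4.7992*s^4 + 7.044*s^3 + 5.6349*s^2 - 2.8078*s + 1.9321)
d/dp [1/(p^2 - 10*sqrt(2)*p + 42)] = 2*(-p + 5*sqrt(2))/(p^2 - 10*sqrt(2)*p + 42)^2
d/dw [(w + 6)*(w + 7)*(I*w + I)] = I*(3*w^2 + 28*w + 55)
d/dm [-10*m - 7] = -10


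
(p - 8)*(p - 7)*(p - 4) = p^3 - 19*p^2 + 116*p - 224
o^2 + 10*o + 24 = (o + 4)*(o + 6)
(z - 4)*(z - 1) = z^2 - 5*z + 4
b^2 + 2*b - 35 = (b - 5)*(b + 7)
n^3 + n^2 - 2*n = n*(n - 1)*(n + 2)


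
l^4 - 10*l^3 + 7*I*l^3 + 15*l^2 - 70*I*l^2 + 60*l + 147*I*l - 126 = (l - 7)*(l - 3)*(l + I)*(l + 6*I)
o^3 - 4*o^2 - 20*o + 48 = (o - 6)*(o - 2)*(o + 4)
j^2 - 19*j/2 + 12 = (j - 8)*(j - 3/2)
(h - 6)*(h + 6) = h^2 - 36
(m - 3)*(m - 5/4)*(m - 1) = m^3 - 21*m^2/4 + 8*m - 15/4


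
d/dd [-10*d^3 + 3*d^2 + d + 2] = -30*d^2 + 6*d + 1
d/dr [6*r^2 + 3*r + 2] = 12*r + 3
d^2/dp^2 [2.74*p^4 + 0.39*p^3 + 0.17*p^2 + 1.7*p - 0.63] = 32.88*p^2 + 2.34*p + 0.34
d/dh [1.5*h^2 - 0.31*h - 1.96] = 3.0*h - 0.31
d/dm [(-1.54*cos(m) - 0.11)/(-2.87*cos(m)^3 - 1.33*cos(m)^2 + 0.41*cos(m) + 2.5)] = (8.8396*cos(m)^3 + 2.9953*cos(m)^2 + 0.2926*cos(m) + 3.8049)*sin(m)/(8.2369*cos(m)^6 + 7.6342*cos(m)^5 - 0.5845*cos(m)^4 - 15.4406*cos(m)^3 - 6.4819*cos(m)^2 + 2.05*cos(m) + 6.25)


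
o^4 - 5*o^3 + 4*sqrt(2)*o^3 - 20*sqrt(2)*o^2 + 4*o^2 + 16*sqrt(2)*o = o*(o - 4)*(o - 1)*(o + 4*sqrt(2))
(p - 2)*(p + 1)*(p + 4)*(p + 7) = p^4 + 10*p^3 + 15*p^2 - 50*p - 56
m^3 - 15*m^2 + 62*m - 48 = (m - 8)*(m - 6)*(m - 1)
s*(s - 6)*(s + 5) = s^3 - s^2 - 30*s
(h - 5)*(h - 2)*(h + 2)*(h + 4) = h^4 - h^3 - 24*h^2 + 4*h + 80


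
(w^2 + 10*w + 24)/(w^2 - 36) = (w + 4)/(w - 6)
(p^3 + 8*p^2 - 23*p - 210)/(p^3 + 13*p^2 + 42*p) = (p - 5)/p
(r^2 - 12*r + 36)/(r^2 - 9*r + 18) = (r - 6)/(r - 3)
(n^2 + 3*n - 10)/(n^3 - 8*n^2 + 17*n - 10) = (n + 5)/(n^2 - 6*n + 5)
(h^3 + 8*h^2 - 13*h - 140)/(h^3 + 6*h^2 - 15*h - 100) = (h + 7)/(h + 5)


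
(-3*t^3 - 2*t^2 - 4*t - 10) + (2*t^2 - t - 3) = -3*t^3 - 5*t - 13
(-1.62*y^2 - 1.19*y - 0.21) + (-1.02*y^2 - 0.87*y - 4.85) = -2.64*y^2 - 2.06*y - 5.06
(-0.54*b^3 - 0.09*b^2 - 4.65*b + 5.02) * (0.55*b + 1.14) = -0.297*b^4 - 0.6651*b^3 - 2.6601*b^2 - 2.54*b + 5.7228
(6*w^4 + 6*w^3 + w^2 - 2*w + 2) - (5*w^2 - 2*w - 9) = 6*w^4 + 6*w^3 - 4*w^2 + 11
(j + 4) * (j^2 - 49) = j^3 + 4*j^2 - 49*j - 196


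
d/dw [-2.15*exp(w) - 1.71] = -2.15*exp(w)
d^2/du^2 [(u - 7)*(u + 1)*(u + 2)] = 6*u - 8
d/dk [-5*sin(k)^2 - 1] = -5*sin(2*k)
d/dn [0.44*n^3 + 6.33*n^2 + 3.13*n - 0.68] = 1.32*n^2 + 12.66*n + 3.13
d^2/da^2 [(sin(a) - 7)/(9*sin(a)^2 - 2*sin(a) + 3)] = (-81*sin(a)^5 + 2250*sin(a)^4 - 54*sin(a)^3 - 4136*sin(a)^2 + 627*sin(a) + 334)/(9*sin(a)^2 - 2*sin(a) + 3)^3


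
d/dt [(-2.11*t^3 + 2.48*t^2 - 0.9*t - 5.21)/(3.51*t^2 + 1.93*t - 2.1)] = (-7.4061*t^4 - 8.1446*t^3 + 21.2384*t^2 + 26.1582*t + 11.9453)/(12.3201*t^4 + 13.5486*t^3 - 11.0171*t^2 - 8.106*t + 4.41)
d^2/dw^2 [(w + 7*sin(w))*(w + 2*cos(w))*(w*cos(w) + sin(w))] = -w^3*cos(w) - 7*w^2*sin(w) - 14*w^2*sin(2*w) - 4*w^2*cos(2*w) - 7*w*sin(w)/2 - 12*w*sin(2*w) - 63*w*sin(3*w)/2 + 10*w*cos(w) + 42*w*cos(2*w) + 2*sin(w) + 21*sin(2*w) + 7*cos(w)/2 + 6*cos(2*w) + 105*cos(3*w)/2 + 2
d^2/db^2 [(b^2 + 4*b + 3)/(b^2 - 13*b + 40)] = 2*(17*b^3 - 111*b^2 - 597*b + 4067)/(b^6 - 39*b^5 + 627*b^4 - 5317*b^3 + 25080*b^2 - 62400*b + 64000)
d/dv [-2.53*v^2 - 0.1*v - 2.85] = -5.06*v - 0.1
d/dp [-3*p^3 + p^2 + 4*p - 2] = -9*p^2 + 2*p + 4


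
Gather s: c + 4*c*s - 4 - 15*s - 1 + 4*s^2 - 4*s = c + 4*s^2 + s*(4*c - 19) - 5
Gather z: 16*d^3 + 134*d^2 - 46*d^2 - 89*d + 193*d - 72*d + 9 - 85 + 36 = 16*d^3 + 88*d^2 + 32*d - 40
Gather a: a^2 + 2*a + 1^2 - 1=a^2 + 2*a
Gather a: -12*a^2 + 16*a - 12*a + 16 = -12*a^2 + 4*a + 16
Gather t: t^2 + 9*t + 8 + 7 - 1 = t^2 + 9*t + 14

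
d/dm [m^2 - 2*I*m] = 2*m - 2*I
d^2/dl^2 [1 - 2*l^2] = -4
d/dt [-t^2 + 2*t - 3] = 2 - 2*t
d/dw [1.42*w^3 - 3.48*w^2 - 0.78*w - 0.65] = 4.26*w^2 - 6.96*w - 0.78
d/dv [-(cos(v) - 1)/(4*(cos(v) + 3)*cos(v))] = (-sin(v) + 3*sin(v)/cos(v)^2 + 2*tan(v))/(4*(cos(v) + 3)^2)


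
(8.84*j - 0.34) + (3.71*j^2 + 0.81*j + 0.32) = 3.71*j^2 + 9.65*j - 0.02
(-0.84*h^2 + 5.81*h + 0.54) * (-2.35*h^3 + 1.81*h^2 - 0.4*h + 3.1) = 1.974*h^5 - 15.1739*h^4 + 9.5831*h^3 - 3.9506*h^2 + 17.795*h + 1.674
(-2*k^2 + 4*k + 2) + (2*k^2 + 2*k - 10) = 6*k - 8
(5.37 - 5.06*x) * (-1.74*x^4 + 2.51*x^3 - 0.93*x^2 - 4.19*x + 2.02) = 8.8044*x^5 - 22.0444*x^4 + 18.1845*x^3 + 16.2073*x^2 - 32.7215*x + 10.8474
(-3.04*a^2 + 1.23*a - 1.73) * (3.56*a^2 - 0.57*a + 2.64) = -10.8224*a^4 + 6.1116*a^3 - 14.8855*a^2 + 4.2333*a - 4.5672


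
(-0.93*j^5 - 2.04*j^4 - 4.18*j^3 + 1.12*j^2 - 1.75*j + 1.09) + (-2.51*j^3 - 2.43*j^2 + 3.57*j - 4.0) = -0.93*j^5 - 2.04*j^4 - 6.69*j^3 - 1.31*j^2 + 1.82*j - 2.91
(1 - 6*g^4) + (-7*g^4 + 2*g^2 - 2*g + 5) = -13*g^4 + 2*g^2 - 2*g + 6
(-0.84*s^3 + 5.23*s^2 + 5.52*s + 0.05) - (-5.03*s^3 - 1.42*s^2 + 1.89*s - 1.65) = 4.19*s^3 + 6.65*s^2 + 3.63*s + 1.7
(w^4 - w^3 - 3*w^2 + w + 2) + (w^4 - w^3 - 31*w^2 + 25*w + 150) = 2*w^4 - 2*w^3 - 34*w^2 + 26*w + 152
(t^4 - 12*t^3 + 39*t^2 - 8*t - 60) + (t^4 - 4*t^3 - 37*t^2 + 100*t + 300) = 2*t^4 - 16*t^3 + 2*t^2 + 92*t + 240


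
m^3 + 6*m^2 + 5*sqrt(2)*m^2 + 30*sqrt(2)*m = m*(m + 6)*(m + 5*sqrt(2))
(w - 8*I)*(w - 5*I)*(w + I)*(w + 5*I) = w^4 - 7*I*w^3 + 33*w^2 - 175*I*w + 200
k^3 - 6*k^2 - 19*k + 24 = (k - 8)*(k - 1)*(k + 3)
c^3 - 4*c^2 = c^2*(c - 4)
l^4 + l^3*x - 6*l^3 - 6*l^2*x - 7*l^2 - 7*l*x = l*(l - 7)*(l + 1)*(l + x)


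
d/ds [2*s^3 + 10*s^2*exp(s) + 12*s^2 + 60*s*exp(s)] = 10*s^2*exp(s) + 6*s^2 + 80*s*exp(s) + 24*s + 60*exp(s)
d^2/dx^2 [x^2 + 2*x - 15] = 2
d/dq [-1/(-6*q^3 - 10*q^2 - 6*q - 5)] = 2*(-9*q^2 - 10*q - 3)/(6*q^3 + 10*q^2 + 6*q + 5)^2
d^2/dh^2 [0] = 0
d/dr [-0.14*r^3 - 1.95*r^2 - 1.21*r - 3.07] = -0.42*r^2 - 3.9*r - 1.21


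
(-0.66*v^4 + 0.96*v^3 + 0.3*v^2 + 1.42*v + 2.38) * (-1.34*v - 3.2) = 0.8844*v^5 + 0.8256*v^4 - 3.474*v^3 - 2.8628*v^2 - 7.7332*v - 7.616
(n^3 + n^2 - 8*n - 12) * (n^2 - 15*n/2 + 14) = n^5 - 13*n^4/2 - 3*n^3/2 + 62*n^2 - 22*n - 168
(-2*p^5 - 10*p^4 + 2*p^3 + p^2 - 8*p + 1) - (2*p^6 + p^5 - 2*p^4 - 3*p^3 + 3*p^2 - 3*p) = -2*p^6 - 3*p^5 - 8*p^4 + 5*p^3 - 2*p^2 - 5*p + 1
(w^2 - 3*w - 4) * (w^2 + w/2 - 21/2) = w^4 - 5*w^3/2 - 16*w^2 + 59*w/2 + 42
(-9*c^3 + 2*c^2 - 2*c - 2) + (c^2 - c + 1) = -9*c^3 + 3*c^2 - 3*c - 1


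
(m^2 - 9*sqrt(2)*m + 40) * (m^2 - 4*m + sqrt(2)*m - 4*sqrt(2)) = m^4 - 8*sqrt(2)*m^3 - 4*m^3 + 22*m^2 + 32*sqrt(2)*m^2 - 88*m + 40*sqrt(2)*m - 160*sqrt(2)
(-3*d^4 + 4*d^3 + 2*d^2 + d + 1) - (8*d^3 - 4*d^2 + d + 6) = -3*d^4 - 4*d^3 + 6*d^2 - 5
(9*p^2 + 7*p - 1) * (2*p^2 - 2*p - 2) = 18*p^4 - 4*p^3 - 34*p^2 - 12*p + 2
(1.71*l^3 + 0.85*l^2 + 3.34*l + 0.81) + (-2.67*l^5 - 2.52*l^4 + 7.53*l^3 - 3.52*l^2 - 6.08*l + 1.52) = -2.67*l^5 - 2.52*l^4 + 9.24*l^3 - 2.67*l^2 - 2.74*l + 2.33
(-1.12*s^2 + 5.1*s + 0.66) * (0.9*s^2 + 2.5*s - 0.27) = -1.008*s^4 + 1.79*s^3 + 13.6464*s^2 + 0.273*s - 0.1782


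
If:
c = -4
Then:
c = -4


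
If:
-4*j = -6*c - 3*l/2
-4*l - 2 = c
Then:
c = -4*l - 2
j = -45*l/8 - 3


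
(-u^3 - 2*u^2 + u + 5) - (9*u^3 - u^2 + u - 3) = -10*u^3 - u^2 + 8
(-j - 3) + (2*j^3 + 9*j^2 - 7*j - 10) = 2*j^3 + 9*j^2 - 8*j - 13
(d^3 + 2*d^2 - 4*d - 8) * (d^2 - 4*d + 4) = d^5 - 2*d^4 - 8*d^3 + 16*d^2 + 16*d - 32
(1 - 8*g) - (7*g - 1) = 2 - 15*g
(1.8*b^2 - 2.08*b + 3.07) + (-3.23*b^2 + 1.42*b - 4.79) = -1.43*b^2 - 0.66*b - 1.72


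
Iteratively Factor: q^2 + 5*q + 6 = (q + 2)*(q + 3)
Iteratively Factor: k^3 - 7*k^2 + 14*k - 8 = (k - 2)*(k^2 - 5*k + 4) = (k - 4)*(k - 2)*(k - 1)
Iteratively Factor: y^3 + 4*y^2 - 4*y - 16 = (y + 2)*(y^2 + 2*y - 8) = (y + 2)*(y + 4)*(y - 2)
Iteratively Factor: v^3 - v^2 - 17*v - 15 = (v + 1)*(v^2 - 2*v - 15) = (v - 5)*(v + 1)*(v + 3)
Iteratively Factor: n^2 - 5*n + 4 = (n - 1)*(n - 4)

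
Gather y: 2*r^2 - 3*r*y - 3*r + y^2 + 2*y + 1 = 2*r^2 - 3*r + y^2 + y*(2 - 3*r) + 1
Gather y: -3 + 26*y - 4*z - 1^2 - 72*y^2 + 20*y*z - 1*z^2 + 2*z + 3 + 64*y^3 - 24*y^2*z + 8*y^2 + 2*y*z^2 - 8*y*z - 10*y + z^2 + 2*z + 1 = 64*y^3 + y^2*(-24*z - 64) + y*(2*z^2 + 12*z + 16)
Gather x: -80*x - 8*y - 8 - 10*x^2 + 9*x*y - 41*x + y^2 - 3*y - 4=-10*x^2 + x*(9*y - 121) + y^2 - 11*y - 12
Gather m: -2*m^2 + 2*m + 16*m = -2*m^2 + 18*m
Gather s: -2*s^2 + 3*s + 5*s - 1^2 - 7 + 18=-2*s^2 + 8*s + 10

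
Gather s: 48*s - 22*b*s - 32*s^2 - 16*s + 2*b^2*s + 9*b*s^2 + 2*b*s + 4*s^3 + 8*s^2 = 4*s^3 + s^2*(9*b - 24) + s*(2*b^2 - 20*b + 32)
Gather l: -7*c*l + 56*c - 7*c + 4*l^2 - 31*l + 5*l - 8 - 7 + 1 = 49*c + 4*l^2 + l*(-7*c - 26) - 14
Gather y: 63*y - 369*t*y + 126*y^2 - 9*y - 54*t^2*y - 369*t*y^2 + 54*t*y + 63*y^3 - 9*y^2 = 63*y^3 + y^2*(117 - 369*t) + y*(-54*t^2 - 315*t + 54)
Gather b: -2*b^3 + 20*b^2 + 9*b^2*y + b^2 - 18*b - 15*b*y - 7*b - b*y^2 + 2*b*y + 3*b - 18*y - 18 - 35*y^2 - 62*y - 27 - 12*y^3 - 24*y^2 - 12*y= -2*b^3 + b^2*(9*y + 21) + b*(-y^2 - 13*y - 22) - 12*y^3 - 59*y^2 - 92*y - 45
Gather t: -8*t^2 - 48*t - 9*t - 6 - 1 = -8*t^2 - 57*t - 7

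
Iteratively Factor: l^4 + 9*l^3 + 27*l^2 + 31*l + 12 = (l + 3)*(l^3 + 6*l^2 + 9*l + 4) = (l + 1)*(l + 3)*(l^2 + 5*l + 4) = (l + 1)^2*(l + 3)*(l + 4)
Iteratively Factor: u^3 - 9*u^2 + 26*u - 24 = (u - 4)*(u^2 - 5*u + 6) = (u - 4)*(u - 2)*(u - 3)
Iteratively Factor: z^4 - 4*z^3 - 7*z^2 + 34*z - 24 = (z - 2)*(z^3 - 2*z^2 - 11*z + 12) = (z - 2)*(z + 3)*(z^2 - 5*z + 4) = (z - 4)*(z - 2)*(z + 3)*(z - 1)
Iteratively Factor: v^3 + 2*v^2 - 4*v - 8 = (v - 2)*(v^2 + 4*v + 4) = (v - 2)*(v + 2)*(v + 2)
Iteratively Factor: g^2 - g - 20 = (g - 5)*(g + 4)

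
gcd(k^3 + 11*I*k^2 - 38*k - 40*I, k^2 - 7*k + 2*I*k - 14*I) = k + 2*I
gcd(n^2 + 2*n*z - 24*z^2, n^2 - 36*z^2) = n + 6*z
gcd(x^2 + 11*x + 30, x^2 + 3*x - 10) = x + 5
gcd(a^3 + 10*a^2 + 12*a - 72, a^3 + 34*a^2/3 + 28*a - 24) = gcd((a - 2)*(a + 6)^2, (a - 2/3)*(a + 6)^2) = a^2 + 12*a + 36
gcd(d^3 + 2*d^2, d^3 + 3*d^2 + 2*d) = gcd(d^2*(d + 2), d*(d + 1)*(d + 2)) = d^2 + 2*d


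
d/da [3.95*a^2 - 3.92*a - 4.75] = 7.9*a - 3.92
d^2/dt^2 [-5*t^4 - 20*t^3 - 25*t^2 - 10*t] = -60*t^2 - 120*t - 50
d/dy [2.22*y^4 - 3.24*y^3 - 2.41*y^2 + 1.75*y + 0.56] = 8.88*y^3 - 9.72*y^2 - 4.82*y + 1.75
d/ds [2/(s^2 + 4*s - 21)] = 4*(-s - 2)/(s^2 + 4*s - 21)^2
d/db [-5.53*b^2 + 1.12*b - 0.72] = 1.12 - 11.06*b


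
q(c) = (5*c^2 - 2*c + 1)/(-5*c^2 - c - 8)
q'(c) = (10*c - 2)/(-5*c^2 - c - 8) + (10*c + 1)*(5*c^2 - 2*c + 1)/(-5*c^2 - c - 8)^2 = (-15*c^2 - 70*c + 17)/(25*c^4 + 10*c^3 + 81*c^2 + 16*c + 64)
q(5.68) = -0.86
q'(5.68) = -0.03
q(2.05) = -0.58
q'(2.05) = -0.20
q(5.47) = -0.86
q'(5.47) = -0.03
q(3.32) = -0.74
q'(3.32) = -0.09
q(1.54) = -0.46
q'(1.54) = -0.28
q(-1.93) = -0.95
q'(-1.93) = 0.16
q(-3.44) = -1.05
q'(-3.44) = 0.02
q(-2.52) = -1.02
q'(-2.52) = 0.07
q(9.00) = -0.92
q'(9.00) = -0.01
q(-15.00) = -1.03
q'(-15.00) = 0.00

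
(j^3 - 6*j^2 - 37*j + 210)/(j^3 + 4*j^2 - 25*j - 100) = (j^2 - j - 42)/(j^2 + 9*j + 20)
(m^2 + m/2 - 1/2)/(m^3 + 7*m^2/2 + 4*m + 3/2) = (2*m - 1)/(2*m^2 + 5*m + 3)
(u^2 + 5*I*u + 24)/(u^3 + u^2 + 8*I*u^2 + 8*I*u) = (u - 3*I)/(u*(u + 1))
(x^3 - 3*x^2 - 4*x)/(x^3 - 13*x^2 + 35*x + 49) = x*(x - 4)/(x^2 - 14*x + 49)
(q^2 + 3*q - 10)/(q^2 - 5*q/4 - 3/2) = 4*(q + 5)/(4*q + 3)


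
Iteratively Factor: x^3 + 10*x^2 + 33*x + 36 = (x + 4)*(x^2 + 6*x + 9) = (x + 3)*(x + 4)*(x + 3)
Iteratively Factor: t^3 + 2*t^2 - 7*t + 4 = (t + 4)*(t^2 - 2*t + 1) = (t - 1)*(t + 4)*(t - 1)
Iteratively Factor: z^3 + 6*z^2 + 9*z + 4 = (z + 4)*(z^2 + 2*z + 1) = (z + 1)*(z + 4)*(z + 1)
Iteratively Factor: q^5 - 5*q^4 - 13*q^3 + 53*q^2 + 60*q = (q - 4)*(q^4 - q^3 - 17*q^2 - 15*q) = q*(q - 4)*(q^3 - q^2 - 17*q - 15) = q*(q - 4)*(q + 1)*(q^2 - 2*q - 15) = q*(q - 4)*(q + 1)*(q + 3)*(q - 5)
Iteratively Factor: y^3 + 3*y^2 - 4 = (y - 1)*(y^2 + 4*y + 4) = (y - 1)*(y + 2)*(y + 2)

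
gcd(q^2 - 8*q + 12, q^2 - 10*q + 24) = q - 6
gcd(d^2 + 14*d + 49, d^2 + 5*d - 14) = d + 7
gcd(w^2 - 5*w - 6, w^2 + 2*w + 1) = w + 1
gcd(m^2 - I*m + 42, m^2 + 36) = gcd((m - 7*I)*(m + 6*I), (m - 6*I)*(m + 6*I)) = m + 6*I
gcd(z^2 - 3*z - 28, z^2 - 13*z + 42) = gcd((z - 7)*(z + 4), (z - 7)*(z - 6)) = z - 7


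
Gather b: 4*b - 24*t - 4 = 4*b - 24*t - 4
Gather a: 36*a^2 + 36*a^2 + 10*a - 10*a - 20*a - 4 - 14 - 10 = 72*a^2 - 20*a - 28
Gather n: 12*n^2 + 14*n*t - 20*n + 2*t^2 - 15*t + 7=12*n^2 + n*(14*t - 20) + 2*t^2 - 15*t + 7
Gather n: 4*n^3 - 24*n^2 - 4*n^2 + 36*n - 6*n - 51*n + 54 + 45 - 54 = 4*n^3 - 28*n^2 - 21*n + 45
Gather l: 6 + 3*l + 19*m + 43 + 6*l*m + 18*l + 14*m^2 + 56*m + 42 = l*(6*m + 21) + 14*m^2 + 75*m + 91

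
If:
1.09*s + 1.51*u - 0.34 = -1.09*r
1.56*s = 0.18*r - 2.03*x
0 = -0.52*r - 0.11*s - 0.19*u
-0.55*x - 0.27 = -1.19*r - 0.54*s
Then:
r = -0.08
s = 0.38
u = 0.01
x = -0.30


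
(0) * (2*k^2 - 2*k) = 0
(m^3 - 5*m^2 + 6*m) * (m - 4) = m^4 - 9*m^3 + 26*m^2 - 24*m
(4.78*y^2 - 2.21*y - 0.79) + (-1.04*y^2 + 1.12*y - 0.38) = 3.74*y^2 - 1.09*y - 1.17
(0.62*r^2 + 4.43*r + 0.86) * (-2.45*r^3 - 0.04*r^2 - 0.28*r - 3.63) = -1.519*r^5 - 10.8783*r^4 - 2.4578*r^3 - 3.5254*r^2 - 16.3217*r - 3.1218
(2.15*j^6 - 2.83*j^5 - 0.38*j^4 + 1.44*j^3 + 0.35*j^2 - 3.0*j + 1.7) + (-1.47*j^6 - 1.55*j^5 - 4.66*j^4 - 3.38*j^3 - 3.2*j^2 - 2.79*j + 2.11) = 0.68*j^6 - 4.38*j^5 - 5.04*j^4 - 1.94*j^3 - 2.85*j^2 - 5.79*j + 3.81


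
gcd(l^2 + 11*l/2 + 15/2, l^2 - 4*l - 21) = l + 3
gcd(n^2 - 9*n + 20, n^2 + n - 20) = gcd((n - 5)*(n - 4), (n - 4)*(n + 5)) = n - 4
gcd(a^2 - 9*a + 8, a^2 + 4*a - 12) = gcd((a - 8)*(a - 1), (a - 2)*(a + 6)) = 1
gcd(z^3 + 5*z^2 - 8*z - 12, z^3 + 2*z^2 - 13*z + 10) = z - 2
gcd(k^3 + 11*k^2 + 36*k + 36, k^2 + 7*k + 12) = k + 3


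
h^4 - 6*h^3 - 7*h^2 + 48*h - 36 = (h - 6)*(h - 2)*(h - 1)*(h + 3)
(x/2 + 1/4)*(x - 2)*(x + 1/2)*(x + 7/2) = x^4/2 + 5*x^3/4 - 21*x^2/8 - 53*x/16 - 7/8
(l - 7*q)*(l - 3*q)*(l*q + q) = l^3*q - 10*l^2*q^2 + l^2*q + 21*l*q^3 - 10*l*q^2 + 21*q^3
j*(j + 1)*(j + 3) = j^3 + 4*j^2 + 3*j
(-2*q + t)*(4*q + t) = -8*q^2 + 2*q*t + t^2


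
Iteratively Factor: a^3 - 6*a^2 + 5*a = (a - 1)*(a^2 - 5*a) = a*(a - 1)*(a - 5)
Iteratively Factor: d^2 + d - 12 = (d - 3)*(d + 4)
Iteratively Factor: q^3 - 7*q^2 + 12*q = (q)*(q^2 - 7*q + 12) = q*(q - 3)*(q - 4)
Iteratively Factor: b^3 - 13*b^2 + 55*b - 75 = (b - 3)*(b^2 - 10*b + 25) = (b - 5)*(b - 3)*(b - 5)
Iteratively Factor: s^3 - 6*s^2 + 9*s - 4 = (s - 1)*(s^2 - 5*s + 4) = (s - 1)^2*(s - 4)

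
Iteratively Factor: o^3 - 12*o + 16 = (o + 4)*(o^2 - 4*o + 4) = (o - 2)*(o + 4)*(o - 2)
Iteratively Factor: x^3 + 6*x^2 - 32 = (x + 4)*(x^2 + 2*x - 8) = (x - 2)*(x + 4)*(x + 4)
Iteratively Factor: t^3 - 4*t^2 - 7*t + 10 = (t - 1)*(t^2 - 3*t - 10) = (t - 1)*(t + 2)*(t - 5)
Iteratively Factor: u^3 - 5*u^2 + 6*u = (u)*(u^2 - 5*u + 6) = u*(u - 3)*(u - 2)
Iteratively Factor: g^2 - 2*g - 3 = (g + 1)*(g - 3)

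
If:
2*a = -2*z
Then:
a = -z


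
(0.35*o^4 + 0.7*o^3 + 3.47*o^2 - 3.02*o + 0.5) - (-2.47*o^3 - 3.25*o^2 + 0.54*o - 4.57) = 0.35*o^4 + 3.17*o^3 + 6.72*o^2 - 3.56*o + 5.07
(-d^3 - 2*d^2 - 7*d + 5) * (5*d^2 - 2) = -5*d^5 - 10*d^4 - 33*d^3 + 29*d^2 + 14*d - 10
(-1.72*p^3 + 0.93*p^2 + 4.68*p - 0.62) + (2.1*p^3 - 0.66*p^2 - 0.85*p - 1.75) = 0.38*p^3 + 0.27*p^2 + 3.83*p - 2.37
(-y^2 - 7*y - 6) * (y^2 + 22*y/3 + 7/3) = -y^4 - 43*y^3/3 - 179*y^2/3 - 181*y/3 - 14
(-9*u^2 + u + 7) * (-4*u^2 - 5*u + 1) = 36*u^4 + 41*u^3 - 42*u^2 - 34*u + 7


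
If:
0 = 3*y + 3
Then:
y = -1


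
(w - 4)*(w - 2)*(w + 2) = w^3 - 4*w^2 - 4*w + 16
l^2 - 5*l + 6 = (l - 3)*(l - 2)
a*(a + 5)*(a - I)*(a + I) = a^4 + 5*a^3 + a^2 + 5*a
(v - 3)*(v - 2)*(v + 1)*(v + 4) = v^4 - 15*v^2 + 10*v + 24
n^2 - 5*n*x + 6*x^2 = (n - 3*x)*(n - 2*x)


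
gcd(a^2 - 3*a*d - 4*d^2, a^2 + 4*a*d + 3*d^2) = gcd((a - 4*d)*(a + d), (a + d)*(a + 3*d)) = a + d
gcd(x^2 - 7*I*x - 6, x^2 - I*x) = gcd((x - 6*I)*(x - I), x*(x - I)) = x - I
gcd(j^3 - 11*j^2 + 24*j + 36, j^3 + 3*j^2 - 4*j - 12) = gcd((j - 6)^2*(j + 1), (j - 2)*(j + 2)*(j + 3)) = 1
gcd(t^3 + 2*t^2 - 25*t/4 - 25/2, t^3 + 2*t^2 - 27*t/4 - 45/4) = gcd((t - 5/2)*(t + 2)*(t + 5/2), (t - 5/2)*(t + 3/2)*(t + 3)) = t - 5/2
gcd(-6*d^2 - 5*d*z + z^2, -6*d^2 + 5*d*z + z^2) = 1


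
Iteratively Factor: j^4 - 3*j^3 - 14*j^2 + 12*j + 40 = (j + 2)*(j^3 - 5*j^2 - 4*j + 20) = (j - 5)*(j + 2)*(j^2 - 4) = (j - 5)*(j - 2)*(j + 2)*(j + 2)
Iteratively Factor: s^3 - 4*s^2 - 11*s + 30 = (s - 5)*(s^2 + s - 6) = (s - 5)*(s + 3)*(s - 2)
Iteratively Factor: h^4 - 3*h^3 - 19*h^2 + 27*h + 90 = (h + 2)*(h^3 - 5*h^2 - 9*h + 45) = (h + 2)*(h + 3)*(h^2 - 8*h + 15) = (h - 5)*(h + 2)*(h + 3)*(h - 3)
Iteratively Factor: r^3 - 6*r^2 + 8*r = (r - 4)*(r^2 - 2*r) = (r - 4)*(r - 2)*(r)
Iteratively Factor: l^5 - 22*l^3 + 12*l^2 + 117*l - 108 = (l + 4)*(l^4 - 4*l^3 - 6*l^2 + 36*l - 27) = (l - 1)*(l + 4)*(l^3 - 3*l^2 - 9*l + 27) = (l - 1)*(l + 3)*(l + 4)*(l^2 - 6*l + 9) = (l - 3)*(l - 1)*(l + 3)*(l + 4)*(l - 3)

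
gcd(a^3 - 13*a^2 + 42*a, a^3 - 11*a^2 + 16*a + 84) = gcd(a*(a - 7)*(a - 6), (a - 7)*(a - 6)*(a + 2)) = a^2 - 13*a + 42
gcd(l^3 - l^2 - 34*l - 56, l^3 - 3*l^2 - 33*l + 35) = l - 7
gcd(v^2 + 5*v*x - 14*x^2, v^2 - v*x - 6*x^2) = 1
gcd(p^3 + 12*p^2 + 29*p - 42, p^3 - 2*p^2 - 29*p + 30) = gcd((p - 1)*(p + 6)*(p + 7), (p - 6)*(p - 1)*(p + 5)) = p - 1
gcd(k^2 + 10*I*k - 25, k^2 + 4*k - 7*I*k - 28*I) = 1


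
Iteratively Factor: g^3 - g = (g + 1)*(g^2 - g) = (g - 1)*(g + 1)*(g)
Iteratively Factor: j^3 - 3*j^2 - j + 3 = (j + 1)*(j^2 - 4*j + 3) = (j - 3)*(j + 1)*(j - 1)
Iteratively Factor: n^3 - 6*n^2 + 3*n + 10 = (n - 2)*(n^2 - 4*n - 5) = (n - 5)*(n - 2)*(n + 1)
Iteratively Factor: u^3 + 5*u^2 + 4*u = (u)*(u^2 + 5*u + 4) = u*(u + 1)*(u + 4)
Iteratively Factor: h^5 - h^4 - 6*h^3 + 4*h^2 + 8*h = (h - 2)*(h^4 + h^3 - 4*h^2 - 4*h) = (h - 2)*(h + 1)*(h^3 - 4*h) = h*(h - 2)*(h + 1)*(h^2 - 4) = h*(h - 2)*(h + 1)*(h + 2)*(h - 2)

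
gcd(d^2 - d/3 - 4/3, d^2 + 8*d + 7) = d + 1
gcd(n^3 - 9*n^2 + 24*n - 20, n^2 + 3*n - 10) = n - 2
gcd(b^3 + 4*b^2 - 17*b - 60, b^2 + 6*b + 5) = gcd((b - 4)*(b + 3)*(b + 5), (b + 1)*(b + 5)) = b + 5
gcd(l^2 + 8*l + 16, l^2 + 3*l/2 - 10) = l + 4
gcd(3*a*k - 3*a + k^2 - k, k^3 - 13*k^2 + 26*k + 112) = 1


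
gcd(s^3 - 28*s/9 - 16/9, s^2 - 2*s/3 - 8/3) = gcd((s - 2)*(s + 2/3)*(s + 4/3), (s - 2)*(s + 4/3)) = s^2 - 2*s/3 - 8/3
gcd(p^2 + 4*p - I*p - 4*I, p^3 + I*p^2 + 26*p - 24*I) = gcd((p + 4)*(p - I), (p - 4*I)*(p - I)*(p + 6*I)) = p - I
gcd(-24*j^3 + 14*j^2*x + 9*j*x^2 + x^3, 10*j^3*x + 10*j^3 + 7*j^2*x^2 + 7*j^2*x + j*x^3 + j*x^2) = 1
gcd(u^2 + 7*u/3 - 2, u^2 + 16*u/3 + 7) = u + 3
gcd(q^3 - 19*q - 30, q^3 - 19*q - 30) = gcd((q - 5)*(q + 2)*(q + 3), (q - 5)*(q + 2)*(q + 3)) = q^3 - 19*q - 30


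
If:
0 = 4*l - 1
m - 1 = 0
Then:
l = 1/4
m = 1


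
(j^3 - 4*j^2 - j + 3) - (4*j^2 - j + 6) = j^3 - 8*j^2 - 3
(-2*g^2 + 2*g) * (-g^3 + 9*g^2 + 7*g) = 2*g^5 - 20*g^4 + 4*g^3 + 14*g^2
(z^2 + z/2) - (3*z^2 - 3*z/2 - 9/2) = -2*z^2 + 2*z + 9/2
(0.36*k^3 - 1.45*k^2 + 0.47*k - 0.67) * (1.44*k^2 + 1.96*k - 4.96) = 0.5184*k^5 - 1.3824*k^4 - 3.9508*k^3 + 7.1484*k^2 - 3.6444*k + 3.3232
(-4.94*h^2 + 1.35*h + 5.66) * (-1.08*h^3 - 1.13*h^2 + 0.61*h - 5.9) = 5.3352*h^5 + 4.1242*h^4 - 10.6517*h^3 + 23.5737*h^2 - 4.5124*h - 33.394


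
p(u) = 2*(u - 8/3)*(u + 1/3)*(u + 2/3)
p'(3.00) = 29.11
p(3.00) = 8.15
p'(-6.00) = 251.11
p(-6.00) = -523.85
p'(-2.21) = 39.15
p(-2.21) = -28.25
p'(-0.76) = 3.64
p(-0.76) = -0.27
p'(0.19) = -5.94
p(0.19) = -2.22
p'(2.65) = 19.58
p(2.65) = -0.33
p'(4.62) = 92.38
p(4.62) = 102.30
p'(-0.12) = -4.00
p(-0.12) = -0.65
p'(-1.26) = 13.04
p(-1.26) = -4.32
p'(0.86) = -6.18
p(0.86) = -6.58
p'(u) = 2*(u - 8/3)*(u + 1/3) + 2*(u - 8/3)*(u + 2/3) + 2*(u + 1/3)*(u + 2/3) = 6*u^2 - 20*u/3 - 44/9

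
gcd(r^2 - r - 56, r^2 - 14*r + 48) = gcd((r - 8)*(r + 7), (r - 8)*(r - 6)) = r - 8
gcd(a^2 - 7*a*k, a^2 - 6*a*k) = a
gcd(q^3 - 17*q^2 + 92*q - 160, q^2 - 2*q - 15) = q - 5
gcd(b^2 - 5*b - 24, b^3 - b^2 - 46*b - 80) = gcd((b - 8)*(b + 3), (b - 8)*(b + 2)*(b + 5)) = b - 8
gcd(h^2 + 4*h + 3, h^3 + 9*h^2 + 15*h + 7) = h + 1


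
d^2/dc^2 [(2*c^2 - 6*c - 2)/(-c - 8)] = -348/(c^3 + 24*c^2 + 192*c + 512)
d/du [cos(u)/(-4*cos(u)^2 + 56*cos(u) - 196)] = -(cos(u) + 7)*sin(u)/(4*(cos(u) - 7)^3)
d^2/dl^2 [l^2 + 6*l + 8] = 2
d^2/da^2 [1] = 0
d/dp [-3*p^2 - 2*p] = -6*p - 2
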